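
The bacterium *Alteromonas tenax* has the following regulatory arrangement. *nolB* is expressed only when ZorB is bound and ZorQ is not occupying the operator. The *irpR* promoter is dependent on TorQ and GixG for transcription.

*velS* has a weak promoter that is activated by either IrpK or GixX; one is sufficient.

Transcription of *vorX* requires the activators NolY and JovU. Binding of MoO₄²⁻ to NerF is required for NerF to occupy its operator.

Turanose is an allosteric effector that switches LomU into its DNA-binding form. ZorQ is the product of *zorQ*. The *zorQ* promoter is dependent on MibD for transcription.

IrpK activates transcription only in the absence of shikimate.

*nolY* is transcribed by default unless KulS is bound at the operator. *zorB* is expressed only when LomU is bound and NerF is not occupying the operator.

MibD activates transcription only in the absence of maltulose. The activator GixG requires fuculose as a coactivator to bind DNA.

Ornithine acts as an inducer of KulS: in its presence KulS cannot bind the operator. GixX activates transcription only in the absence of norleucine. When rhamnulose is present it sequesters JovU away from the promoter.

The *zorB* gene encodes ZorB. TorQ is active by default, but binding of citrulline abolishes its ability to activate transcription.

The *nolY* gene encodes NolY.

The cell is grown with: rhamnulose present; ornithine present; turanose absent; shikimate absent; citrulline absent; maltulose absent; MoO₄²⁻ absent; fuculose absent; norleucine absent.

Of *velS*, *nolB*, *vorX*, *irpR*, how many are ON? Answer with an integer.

1

Shikimate is absent, so IrpK is active.
Norleucine is absent, so GixX is active.
Activator IrpK is present, so *velS* is transcribed.
→ *velS* is ON.
Maltulose is absent, so MibD is active.
No repressor is bound and MibD is active, so *zorQ* is transcribed.
So ZorQ is produced and active.
MoO₄²⁻ is absent, so NerF is inactive.
Turanose is absent, so LomU is inactive.
Required activator LomU is absent, so *zorB* is not transcribed.
So ZorB is not produced.
With repressor ZorQ bound, *nolB* is not transcribed.
→ *nolB* is OFF.
Ornithine is present, so KulS is inactive.
With no repressor bound, *nolY* is transcribed.
So NolY is produced and active.
Rhamnulose is present, so JovU is inactive.
Required activator JovU is absent, so *vorX* is not transcribed.
→ *vorX* is OFF.
Citrulline is absent, so TorQ is active.
Fuculose is absent, so GixG is inactive.
Required activator GixG is absent, so *irpR* is not transcribed.
→ *irpR* is OFF.
1 of the 4 genes is transcribed.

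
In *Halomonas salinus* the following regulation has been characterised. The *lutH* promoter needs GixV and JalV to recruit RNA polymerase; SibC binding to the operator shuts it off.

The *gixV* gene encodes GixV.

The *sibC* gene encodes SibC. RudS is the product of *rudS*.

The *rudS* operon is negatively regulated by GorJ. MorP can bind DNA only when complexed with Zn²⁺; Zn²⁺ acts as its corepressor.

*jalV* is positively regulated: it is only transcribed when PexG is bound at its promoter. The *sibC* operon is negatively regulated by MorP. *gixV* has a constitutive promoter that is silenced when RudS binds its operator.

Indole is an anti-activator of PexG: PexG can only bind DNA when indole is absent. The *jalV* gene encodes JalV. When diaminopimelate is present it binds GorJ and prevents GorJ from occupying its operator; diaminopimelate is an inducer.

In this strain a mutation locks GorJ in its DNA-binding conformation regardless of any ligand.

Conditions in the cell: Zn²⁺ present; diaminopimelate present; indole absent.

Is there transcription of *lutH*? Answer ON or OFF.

Zn²⁺ is present, so MorP is active.
With repressor MorP bound, *sibC* is not transcribed.
So SibC is not produced.
GorJ is constitutively active in this strain.
With repressor GorJ bound, *rudS* is not transcribed.
So RudS is not produced.
With no repressor bound, *gixV* is transcribed.
So GixV is produced and active.
Indole is absent, so PexG is active.
No repressor is bound and PexG is active, so *jalV* is transcribed.
So JalV is produced and active.
No repressor is bound and GixV and JalV are active, so *lutH* is transcribed.

ON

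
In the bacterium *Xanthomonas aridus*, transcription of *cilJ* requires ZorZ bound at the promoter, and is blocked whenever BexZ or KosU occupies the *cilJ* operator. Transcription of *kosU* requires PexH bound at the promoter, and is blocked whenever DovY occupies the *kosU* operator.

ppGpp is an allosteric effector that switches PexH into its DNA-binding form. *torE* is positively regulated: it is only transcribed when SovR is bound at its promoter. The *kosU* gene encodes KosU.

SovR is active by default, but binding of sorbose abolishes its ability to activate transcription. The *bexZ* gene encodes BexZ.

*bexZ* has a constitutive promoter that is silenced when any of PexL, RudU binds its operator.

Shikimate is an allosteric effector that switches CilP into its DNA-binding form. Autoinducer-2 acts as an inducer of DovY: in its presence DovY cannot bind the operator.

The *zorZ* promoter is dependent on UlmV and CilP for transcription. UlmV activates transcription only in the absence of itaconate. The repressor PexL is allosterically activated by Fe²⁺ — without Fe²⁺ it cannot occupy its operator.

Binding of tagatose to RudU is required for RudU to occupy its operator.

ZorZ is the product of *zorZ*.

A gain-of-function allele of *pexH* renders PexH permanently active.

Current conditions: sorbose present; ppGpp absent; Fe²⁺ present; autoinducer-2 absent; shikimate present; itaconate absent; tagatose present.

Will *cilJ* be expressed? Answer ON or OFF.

Itaconate is absent, so UlmV is active.
Shikimate is present, so CilP is active.
No repressor is bound and UlmV and CilP are active, so *zorZ* is transcribed.
So ZorZ is produced and active.
Fe²⁺ is present, so PexL is active.
Tagatose is present, so RudU is active.
With repressor PexL bound, *bexZ* is not transcribed.
So BexZ is not produced.
Autoinducer-2 is absent, so DovY is active.
PexH is constitutively active in this strain.
With repressor DovY bound, *kosU* is not transcribed.
So KosU is not produced.
No repressor is bound and ZorZ is active, so *cilJ* is transcribed.

ON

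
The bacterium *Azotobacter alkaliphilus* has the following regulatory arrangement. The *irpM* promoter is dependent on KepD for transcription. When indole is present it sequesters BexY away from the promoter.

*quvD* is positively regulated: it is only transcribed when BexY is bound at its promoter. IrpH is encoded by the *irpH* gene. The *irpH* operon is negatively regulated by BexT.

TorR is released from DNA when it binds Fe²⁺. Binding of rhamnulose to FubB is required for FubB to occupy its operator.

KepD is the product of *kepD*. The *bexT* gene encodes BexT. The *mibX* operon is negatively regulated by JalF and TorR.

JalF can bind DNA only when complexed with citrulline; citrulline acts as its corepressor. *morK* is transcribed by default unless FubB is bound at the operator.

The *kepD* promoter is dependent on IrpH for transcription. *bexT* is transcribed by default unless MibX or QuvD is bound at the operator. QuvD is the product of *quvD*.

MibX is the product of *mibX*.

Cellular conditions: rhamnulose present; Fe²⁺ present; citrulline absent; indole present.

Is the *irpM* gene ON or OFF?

Citrulline is absent, so JalF is inactive.
Fe²⁺ is present, so TorR is inactive.
With no repressor bound, *mibX* is transcribed.
So MibX is produced and active.
Indole is present, so BexY is inactive.
Required activator BexY is absent, so *quvD* is not transcribed.
So QuvD is not produced.
With repressor MibX bound, *bexT* is not transcribed.
So BexT is not produced.
With no repressor bound, *irpH* is transcribed.
So IrpH is produced and active.
No repressor is bound and IrpH is active, so *kepD* is transcribed.
So KepD is produced and active.
No repressor is bound and KepD is active, so *irpM* is transcribed.

ON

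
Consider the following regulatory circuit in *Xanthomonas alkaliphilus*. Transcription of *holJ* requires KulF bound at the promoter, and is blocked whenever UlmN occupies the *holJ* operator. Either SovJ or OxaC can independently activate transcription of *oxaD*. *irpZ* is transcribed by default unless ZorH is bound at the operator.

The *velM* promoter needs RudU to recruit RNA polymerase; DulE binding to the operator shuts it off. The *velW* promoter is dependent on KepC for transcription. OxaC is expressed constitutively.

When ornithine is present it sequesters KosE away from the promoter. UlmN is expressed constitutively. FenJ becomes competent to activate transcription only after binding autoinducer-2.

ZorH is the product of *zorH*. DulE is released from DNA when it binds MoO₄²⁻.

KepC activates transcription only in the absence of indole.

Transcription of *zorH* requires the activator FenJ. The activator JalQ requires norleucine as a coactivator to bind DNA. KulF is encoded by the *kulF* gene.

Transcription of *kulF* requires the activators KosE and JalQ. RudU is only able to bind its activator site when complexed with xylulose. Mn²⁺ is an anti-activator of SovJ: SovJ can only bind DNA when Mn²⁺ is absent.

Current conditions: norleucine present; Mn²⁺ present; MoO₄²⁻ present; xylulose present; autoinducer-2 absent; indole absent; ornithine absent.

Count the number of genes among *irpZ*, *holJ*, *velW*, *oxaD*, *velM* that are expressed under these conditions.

Autoinducer-2 is absent, so FenJ is inactive.
Required activator FenJ is absent, so *zorH* is not transcribed.
So ZorH is not produced.
With no repressor bound, *irpZ* is transcribed.
→ *irpZ* is ON.
Ornithine is absent, so KosE is active.
Norleucine is present, so JalQ is active.
No repressor is bound and KosE and JalQ are active, so *kulF* is transcribed.
So KulF is produced and active.
UlmN is produced constitutively and is active.
With repressor UlmN bound, *holJ* is not transcribed.
→ *holJ* is OFF.
Indole is absent, so KepC is active.
No repressor is bound and KepC is active, so *velW* is transcribed.
→ *velW* is ON.
Mn²⁺ is present, so SovJ is inactive.
OxaC is produced constitutively and is active.
Activator OxaC is present, so *oxaD* is transcribed.
→ *oxaD* is ON.
MoO₄²⁻ is present, so DulE is inactive.
Xylulose is present, so RudU is active.
No repressor is bound and RudU is active, so *velM* is transcribed.
→ *velM* is ON.
4 of the 5 genes are transcribed.

4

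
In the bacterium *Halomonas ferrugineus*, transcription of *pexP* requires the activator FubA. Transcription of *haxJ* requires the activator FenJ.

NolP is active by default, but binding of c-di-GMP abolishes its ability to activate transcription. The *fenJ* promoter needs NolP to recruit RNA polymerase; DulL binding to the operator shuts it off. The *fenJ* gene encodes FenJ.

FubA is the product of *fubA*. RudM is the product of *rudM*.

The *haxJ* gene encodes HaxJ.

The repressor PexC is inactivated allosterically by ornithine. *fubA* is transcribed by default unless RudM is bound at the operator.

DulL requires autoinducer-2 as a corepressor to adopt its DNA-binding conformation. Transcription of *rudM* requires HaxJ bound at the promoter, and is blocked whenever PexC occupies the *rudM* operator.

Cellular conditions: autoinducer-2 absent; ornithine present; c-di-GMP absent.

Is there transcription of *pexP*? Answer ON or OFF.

OFF

Autoinducer-2 is absent, so DulL is inactive.
c-di-GMP is absent, so NolP is active.
No repressor is bound and NolP is active, so *fenJ* is transcribed.
So FenJ is produced and active.
No repressor is bound and FenJ is active, so *haxJ* is transcribed.
So HaxJ is produced and active.
Ornithine is present, so PexC is inactive.
No repressor is bound and HaxJ is active, so *rudM* is transcribed.
So RudM is produced and active.
With repressor RudM bound, *fubA* is not transcribed.
So FubA is not produced.
Required activator FubA is absent, so *pexP* is not transcribed.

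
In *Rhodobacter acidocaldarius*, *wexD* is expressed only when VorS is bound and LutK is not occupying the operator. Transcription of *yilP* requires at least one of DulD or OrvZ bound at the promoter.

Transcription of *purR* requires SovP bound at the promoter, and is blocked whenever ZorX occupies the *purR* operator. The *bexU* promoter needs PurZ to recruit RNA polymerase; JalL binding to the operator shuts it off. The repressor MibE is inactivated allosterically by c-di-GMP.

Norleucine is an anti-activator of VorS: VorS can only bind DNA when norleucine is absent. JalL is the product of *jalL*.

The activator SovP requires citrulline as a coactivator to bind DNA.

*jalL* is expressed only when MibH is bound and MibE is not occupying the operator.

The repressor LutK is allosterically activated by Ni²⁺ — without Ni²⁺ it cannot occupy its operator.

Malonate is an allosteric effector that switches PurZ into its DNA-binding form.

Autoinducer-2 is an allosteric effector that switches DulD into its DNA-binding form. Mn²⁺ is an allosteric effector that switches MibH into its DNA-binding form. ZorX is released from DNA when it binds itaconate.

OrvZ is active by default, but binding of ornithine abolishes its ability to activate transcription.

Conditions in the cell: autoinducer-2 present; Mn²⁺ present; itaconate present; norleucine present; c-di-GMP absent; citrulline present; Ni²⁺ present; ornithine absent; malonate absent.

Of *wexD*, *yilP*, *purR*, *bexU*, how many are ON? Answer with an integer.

2

Ni²⁺ is present, so LutK is active.
Norleucine is present, so VorS is inactive.
With repressor LutK bound, *wexD* is not transcribed.
→ *wexD* is OFF.
Autoinducer-2 is present, so DulD is active.
Ornithine is absent, so OrvZ is active.
Activator DulD is present, so *yilP* is transcribed.
→ *yilP* is ON.
Itaconate is present, so ZorX is inactive.
Citrulline is present, so SovP is active.
No repressor is bound and SovP is active, so *purR* is transcribed.
→ *purR* is ON.
Malonate is absent, so PurZ is inactive.
c-di-GMP is absent, so MibE is active.
Mn²⁺ is present, so MibH is active.
With repressor MibE bound, *jalL* is not transcribed.
So JalL is not produced.
Required activator PurZ is absent, so *bexU* is not transcribed.
→ *bexU* is OFF.
2 of the 4 genes are transcribed.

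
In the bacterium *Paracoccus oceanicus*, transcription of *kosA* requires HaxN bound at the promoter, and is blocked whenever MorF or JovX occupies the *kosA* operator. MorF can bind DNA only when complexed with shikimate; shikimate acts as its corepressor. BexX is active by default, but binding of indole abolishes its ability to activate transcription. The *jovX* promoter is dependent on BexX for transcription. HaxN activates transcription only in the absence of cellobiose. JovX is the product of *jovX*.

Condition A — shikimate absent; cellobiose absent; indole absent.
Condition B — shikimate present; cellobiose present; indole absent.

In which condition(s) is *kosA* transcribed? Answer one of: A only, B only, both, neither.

neither

Condition A:
Shikimate is absent, so MorF is inactive.
Cellobiose is absent, so HaxN is active.
Indole is absent, so BexX is active.
No repressor is bound and BexX is active, so *jovX* is transcribed.
So JovX is produced and active.
With repressor JovX bound, *kosA* is not transcribed.
→ *kosA* is OFF in A.
Condition B:
Shikimate is present, so MorF is active.
Cellobiose is present, so HaxN is inactive.
Indole is absent, so BexX is active.
No repressor is bound and BexX is active, so *jovX* is transcribed.
So JovX is produced and active.
With repressor MorF bound, *kosA* is not transcribed.
→ *kosA* is OFF in B.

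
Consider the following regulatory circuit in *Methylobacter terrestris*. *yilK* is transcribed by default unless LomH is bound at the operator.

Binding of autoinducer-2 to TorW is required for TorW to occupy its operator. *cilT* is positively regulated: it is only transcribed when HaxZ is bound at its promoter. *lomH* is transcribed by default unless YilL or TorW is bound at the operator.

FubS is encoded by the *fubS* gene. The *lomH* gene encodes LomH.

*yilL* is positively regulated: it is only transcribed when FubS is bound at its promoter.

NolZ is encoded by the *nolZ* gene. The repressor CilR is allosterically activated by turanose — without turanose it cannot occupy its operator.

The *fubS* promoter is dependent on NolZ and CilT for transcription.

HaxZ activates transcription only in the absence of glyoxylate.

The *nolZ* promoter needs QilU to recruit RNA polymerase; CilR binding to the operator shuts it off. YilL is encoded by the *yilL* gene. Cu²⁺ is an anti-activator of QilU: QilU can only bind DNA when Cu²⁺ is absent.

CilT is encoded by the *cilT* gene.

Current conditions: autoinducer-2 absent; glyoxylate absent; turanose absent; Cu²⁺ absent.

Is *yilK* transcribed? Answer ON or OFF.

Turanose is absent, so CilR is inactive.
Cu²⁺ is absent, so QilU is active.
No repressor is bound and QilU is active, so *nolZ* is transcribed.
So NolZ is produced and active.
Glyoxylate is absent, so HaxZ is active.
No repressor is bound and HaxZ is active, so *cilT* is transcribed.
So CilT is produced and active.
No repressor is bound and NolZ and CilT are active, so *fubS* is transcribed.
So FubS is produced and active.
No repressor is bound and FubS is active, so *yilL* is transcribed.
So YilL is produced and active.
Autoinducer-2 is absent, so TorW is inactive.
With repressor YilL bound, *lomH* is not transcribed.
So LomH is not produced.
With no repressor bound, *yilK* is transcribed.

ON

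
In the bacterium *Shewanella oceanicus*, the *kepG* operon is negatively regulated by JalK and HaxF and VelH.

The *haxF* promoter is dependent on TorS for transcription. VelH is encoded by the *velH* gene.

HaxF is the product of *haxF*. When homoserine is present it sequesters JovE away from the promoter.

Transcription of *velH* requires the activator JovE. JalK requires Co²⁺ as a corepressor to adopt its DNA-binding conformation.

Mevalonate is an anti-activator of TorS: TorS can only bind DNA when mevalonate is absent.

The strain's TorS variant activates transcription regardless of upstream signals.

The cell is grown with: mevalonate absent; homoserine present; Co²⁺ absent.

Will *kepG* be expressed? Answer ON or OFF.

OFF

Co²⁺ is absent, so JalK is inactive.
TorS is constitutively active in this strain.
No repressor is bound and TorS is active, so *haxF* is transcribed.
So HaxF is produced and active.
Homoserine is present, so JovE is inactive.
Required activator JovE is absent, so *velH* is not transcribed.
So VelH is not produced.
With repressor HaxF bound, *kepG* is not transcribed.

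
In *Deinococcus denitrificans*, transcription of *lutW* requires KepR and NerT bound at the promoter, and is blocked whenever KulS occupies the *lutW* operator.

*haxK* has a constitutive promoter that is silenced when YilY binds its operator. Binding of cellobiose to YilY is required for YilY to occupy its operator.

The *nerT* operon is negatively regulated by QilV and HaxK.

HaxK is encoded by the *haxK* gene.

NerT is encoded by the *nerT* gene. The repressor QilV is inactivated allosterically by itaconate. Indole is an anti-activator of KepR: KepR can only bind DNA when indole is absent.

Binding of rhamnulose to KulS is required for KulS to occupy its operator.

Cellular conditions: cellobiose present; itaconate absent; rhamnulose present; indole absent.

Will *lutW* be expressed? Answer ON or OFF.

OFF

Indole is absent, so KepR is active.
Rhamnulose is present, so KulS is active.
Itaconate is absent, so QilV is active.
Cellobiose is present, so YilY is active.
With repressor YilY bound, *haxK* is not transcribed.
So HaxK is not produced.
With repressor QilV bound, *nerT* is not transcribed.
So NerT is not produced.
With repressor KulS bound, *lutW* is not transcribed.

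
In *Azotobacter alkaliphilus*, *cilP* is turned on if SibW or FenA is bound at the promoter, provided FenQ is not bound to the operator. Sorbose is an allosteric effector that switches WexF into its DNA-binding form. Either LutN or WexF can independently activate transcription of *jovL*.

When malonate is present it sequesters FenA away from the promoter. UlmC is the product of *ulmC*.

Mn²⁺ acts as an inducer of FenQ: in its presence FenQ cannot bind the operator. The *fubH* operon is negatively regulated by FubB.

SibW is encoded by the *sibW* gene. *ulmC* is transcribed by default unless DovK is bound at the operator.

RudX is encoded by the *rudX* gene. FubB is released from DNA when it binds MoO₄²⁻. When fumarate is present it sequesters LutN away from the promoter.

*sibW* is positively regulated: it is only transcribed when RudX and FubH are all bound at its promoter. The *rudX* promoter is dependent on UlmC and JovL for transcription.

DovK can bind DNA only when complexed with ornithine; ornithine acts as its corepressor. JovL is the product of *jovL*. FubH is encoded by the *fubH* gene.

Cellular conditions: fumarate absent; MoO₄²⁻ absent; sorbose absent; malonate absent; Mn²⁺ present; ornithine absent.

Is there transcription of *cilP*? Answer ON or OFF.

ON

Ornithine is absent, so DovK is inactive.
With no repressor bound, *ulmC* is transcribed.
So UlmC is produced and active.
Fumarate is absent, so LutN is active.
Sorbose is absent, so WexF is inactive.
Activator LutN is present, so *jovL* is transcribed.
So JovL is produced and active.
No repressor is bound and UlmC and JovL are active, so *rudX* is transcribed.
So RudX is produced and active.
MoO₄²⁻ is absent, so FubB is active.
With repressor FubB bound, *fubH* is not transcribed.
So FubH is not produced.
Required activator FubH is absent, so *sibW* is not transcribed.
So SibW is not produced.
Malonate is absent, so FenA is active.
Mn²⁺ is present, so FenQ is inactive.
Activator FenA is present, so *cilP* is transcribed.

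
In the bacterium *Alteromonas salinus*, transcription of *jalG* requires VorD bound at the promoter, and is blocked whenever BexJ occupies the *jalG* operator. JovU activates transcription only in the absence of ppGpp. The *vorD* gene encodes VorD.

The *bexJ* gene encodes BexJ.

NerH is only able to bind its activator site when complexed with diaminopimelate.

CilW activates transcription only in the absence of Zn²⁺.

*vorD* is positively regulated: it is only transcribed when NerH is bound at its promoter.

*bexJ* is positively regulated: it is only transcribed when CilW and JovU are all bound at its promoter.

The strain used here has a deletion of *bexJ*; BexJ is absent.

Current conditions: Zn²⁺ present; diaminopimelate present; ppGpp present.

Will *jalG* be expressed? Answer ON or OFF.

ON

Diaminopimelate is present, so NerH is active.
No repressor is bound and NerH is active, so *vorD* is transcribed.
So VorD is produced and active.
BexJ is non-functional in this strain, so it has no effect.
No repressor is bound and VorD is active, so *jalG* is transcribed.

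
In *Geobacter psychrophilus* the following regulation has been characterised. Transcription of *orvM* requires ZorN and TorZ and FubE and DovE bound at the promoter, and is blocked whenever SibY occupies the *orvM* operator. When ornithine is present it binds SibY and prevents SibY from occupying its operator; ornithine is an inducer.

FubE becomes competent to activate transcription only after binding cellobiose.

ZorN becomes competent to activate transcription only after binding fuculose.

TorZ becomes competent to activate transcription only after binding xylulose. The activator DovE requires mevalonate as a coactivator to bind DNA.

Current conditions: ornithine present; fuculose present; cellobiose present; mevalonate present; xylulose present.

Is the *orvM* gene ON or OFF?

ON

Fuculose is present, so ZorN is active.
Xylulose is present, so TorZ is active.
Cellobiose is present, so FubE is active.
Mevalonate is present, so DovE is active.
Ornithine is present, so SibY is inactive.
No repressor is bound and ZorN and TorZ and FubE and DovE are active, so *orvM* is transcribed.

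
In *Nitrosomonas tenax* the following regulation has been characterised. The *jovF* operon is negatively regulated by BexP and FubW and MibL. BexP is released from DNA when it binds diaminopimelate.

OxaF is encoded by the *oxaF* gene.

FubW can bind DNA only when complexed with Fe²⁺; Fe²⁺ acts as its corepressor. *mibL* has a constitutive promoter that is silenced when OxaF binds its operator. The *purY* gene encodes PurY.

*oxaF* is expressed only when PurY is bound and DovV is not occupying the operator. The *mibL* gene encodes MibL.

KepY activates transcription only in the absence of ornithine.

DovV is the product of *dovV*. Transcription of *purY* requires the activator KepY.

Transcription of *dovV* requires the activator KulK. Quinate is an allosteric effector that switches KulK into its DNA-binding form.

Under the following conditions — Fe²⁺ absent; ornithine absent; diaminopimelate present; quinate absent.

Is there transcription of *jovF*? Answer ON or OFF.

Diaminopimelate is present, so BexP is inactive.
Fe²⁺ is absent, so FubW is inactive.
Ornithine is absent, so KepY is active.
No repressor is bound and KepY is active, so *purY* is transcribed.
So PurY is produced and active.
Quinate is absent, so KulK is inactive.
Required activator KulK is absent, so *dovV* is not transcribed.
So DovV is not produced.
No repressor is bound and PurY is active, so *oxaF* is transcribed.
So OxaF is produced and active.
With repressor OxaF bound, *mibL* is not transcribed.
So MibL is not produced.
With no repressor bound, *jovF* is transcribed.

ON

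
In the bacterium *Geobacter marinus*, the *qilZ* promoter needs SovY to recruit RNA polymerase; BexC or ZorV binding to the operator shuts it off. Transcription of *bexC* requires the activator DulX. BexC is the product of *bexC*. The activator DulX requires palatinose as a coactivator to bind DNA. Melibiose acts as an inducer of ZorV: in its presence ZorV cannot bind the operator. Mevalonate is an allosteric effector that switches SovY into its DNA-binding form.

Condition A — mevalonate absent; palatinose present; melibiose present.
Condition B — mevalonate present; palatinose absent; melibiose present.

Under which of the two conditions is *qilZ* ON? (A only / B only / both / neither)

B only

Condition A:
Mevalonate is absent, so SovY is inactive.
Palatinose is present, so DulX is active.
No repressor is bound and DulX is active, so *bexC* is transcribed.
So BexC is produced and active.
Melibiose is present, so ZorV is inactive.
With repressor BexC bound, *qilZ* is not transcribed.
→ *qilZ* is OFF in A.
Condition B:
Mevalonate is present, so SovY is active.
Palatinose is absent, so DulX is inactive.
Required activator DulX is absent, so *bexC* is not transcribed.
So BexC is not produced.
Melibiose is present, so ZorV is inactive.
No repressor is bound and SovY is active, so *qilZ* is transcribed.
→ *qilZ* is ON in B.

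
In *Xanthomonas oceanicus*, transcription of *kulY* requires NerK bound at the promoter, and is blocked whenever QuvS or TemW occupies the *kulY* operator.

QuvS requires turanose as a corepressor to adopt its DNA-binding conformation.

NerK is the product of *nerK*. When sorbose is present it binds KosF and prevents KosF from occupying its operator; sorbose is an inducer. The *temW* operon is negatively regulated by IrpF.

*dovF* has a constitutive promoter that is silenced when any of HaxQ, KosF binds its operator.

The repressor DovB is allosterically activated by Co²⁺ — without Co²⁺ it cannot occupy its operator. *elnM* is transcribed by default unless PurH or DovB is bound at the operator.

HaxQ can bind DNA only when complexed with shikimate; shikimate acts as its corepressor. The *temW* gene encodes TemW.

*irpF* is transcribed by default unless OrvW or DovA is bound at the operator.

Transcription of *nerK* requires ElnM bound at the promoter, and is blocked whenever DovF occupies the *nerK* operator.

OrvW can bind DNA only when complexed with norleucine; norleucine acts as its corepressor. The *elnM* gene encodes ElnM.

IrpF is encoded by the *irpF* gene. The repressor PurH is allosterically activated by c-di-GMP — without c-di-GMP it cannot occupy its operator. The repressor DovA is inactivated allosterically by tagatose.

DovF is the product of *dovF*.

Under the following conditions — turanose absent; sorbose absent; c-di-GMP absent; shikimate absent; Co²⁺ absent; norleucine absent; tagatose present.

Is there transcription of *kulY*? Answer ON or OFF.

Turanose is absent, so QuvS is inactive.
c-di-GMP is absent, so PurH is inactive.
Co²⁺ is absent, so DovB is inactive.
With no repressor bound, *elnM* is transcribed.
So ElnM is produced and active.
Shikimate is absent, so HaxQ is inactive.
Sorbose is absent, so KosF is active.
With repressor KosF bound, *dovF* is not transcribed.
So DovF is not produced.
No repressor is bound and ElnM is active, so *nerK* is transcribed.
So NerK is produced and active.
Norleucine is absent, so OrvW is inactive.
Tagatose is present, so DovA is inactive.
With no repressor bound, *irpF* is transcribed.
So IrpF is produced and active.
With repressor IrpF bound, *temW* is not transcribed.
So TemW is not produced.
No repressor is bound and NerK is active, so *kulY* is transcribed.

ON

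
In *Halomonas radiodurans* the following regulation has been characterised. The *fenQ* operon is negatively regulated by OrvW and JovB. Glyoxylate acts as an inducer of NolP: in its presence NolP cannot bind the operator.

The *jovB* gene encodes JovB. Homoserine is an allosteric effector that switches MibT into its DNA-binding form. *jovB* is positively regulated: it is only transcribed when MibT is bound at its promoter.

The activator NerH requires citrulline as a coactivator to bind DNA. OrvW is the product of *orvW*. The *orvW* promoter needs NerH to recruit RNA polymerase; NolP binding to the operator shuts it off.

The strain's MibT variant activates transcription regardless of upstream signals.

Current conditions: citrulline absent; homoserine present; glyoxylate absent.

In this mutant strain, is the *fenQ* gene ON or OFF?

OFF

Citrulline is absent, so NerH is inactive.
Glyoxylate is absent, so NolP is active.
With repressor NolP bound, *orvW* is not transcribed.
So OrvW is not produced.
MibT is constitutively active in this strain.
No repressor is bound and MibT is active, so *jovB* is transcribed.
So JovB is produced and active.
With repressor JovB bound, *fenQ* is not transcribed.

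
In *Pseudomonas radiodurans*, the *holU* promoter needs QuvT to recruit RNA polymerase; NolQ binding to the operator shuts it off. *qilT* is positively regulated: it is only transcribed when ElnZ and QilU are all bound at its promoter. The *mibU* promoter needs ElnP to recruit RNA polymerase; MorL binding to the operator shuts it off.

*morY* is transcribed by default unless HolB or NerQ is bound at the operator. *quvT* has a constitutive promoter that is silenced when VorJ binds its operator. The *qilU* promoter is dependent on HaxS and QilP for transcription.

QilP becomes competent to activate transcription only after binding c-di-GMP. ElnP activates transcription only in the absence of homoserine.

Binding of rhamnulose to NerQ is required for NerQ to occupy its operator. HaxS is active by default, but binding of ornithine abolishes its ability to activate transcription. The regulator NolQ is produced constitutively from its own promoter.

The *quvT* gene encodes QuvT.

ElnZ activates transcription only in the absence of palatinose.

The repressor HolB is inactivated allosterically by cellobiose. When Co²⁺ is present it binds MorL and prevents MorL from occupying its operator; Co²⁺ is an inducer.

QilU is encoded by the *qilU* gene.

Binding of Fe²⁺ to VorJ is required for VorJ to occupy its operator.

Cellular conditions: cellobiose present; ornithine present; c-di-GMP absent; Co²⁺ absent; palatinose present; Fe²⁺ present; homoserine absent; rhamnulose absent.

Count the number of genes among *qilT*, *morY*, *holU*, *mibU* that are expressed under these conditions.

1

Palatinose is present, so ElnZ is inactive.
Ornithine is present, so HaxS is inactive.
c-di-GMP is absent, so QilP is inactive.
Required activator HaxS is absent, so *qilU* is not transcribed.
So QilU is not produced.
Required activator ElnZ is absent, so *qilT* is not transcribed.
→ *qilT* is OFF.
Cellobiose is present, so HolB is inactive.
Rhamnulose is absent, so NerQ is inactive.
With no repressor bound, *morY* is transcribed.
→ *morY* is ON.
NolQ is produced constitutively and is active.
Fe²⁺ is present, so VorJ is active.
With repressor VorJ bound, *quvT* is not transcribed.
So QuvT is not produced.
With repressor NolQ bound, *holU* is not transcribed.
→ *holU* is OFF.
Co²⁺ is absent, so MorL is active.
Homoserine is absent, so ElnP is active.
With repressor MorL bound, *mibU* is not transcribed.
→ *mibU* is OFF.
1 of the 4 genes is transcribed.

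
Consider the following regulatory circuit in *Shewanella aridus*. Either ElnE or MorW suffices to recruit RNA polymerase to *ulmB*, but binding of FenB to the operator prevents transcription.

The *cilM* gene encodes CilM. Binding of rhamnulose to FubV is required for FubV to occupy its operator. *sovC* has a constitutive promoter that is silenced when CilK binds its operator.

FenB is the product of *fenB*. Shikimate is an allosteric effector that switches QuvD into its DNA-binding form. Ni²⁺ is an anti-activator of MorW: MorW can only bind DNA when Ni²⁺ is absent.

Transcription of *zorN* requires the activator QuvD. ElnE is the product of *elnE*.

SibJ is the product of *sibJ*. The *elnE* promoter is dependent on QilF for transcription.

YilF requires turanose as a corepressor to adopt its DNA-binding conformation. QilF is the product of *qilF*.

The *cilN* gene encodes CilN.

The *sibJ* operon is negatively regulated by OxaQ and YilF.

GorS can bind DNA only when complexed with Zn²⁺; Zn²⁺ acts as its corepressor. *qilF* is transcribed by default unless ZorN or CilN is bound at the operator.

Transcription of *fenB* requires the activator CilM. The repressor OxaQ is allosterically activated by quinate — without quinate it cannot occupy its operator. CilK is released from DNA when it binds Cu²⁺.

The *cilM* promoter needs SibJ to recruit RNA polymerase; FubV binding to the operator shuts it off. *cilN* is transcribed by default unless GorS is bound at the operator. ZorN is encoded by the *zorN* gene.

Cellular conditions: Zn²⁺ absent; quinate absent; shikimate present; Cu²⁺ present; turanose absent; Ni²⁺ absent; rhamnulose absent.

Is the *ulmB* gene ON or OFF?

OFF

Shikimate is present, so QuvD is active.
No repressor is bound and QuvD is active, so *zorN* is transcribed.
So ZorN is produced and active.
Zn²⁺ is absent, so GorS is inactive.
With no repressor bound, *cilN* is transcribed.
So CilN is produced and active.
With repressor ZorN bound, *qilF* is not transcribed.
So QilF is not produced.
Required activator QilF is absent, so *elnE* is not transcribed.
So ElnE is not produced.
Ni²⁺ is absent, so MorW is active.
Rhamnulose is absent, so FubV is inactive.
Quinate is absent, so OxaQ is inactive.
Turanose is absent, so YilF is inactive.
With no repressor bound, *sibJ* is transcribed.
So SibJ is produced and active.
No repressor is bound and SibJ is active, so *cilM* is transcribed.
So CilM is produced and active.
No repressor is bound and CilM is active, so *fenB* is transcribed.
So FenB is produced and active.
With repressor FenB bound, *ulmB* is not transcribed.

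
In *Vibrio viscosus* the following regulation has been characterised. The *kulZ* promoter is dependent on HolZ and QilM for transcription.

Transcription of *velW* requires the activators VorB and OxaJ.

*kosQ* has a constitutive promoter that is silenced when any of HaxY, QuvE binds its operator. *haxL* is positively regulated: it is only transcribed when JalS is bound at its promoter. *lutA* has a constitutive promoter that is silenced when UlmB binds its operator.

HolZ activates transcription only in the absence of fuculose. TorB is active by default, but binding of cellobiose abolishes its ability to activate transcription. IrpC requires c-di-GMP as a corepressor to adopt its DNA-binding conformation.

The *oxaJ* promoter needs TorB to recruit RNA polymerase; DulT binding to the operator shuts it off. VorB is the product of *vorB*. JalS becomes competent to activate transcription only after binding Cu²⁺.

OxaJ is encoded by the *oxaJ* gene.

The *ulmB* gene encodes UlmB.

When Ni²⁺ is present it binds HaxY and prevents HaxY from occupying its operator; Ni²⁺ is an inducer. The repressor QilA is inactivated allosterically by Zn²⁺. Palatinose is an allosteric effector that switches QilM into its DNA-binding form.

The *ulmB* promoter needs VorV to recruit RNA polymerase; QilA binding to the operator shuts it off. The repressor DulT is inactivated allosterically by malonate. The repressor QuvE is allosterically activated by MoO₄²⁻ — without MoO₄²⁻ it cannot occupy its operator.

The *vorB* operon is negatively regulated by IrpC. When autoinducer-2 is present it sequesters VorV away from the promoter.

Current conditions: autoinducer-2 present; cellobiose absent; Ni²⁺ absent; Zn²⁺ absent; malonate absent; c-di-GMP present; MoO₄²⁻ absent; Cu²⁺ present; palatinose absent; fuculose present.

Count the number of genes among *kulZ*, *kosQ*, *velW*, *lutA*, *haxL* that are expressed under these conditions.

2

Fuculose is present, so HolZ is inactive.
Palatinose is absent, so QilM is inactive.
Required activator HolZ is absent, so *kulZ* is not transcribed.
→ *kulZ* is OFF.
Ni²⁺ is absent, so HaxY is active.
MoO₄²⁻ is absent, so QuvE is inactive.
With repressor HaxY bound, *kosQ* is not transcribed.
→ *kosQ* is OFF.
c-di-GMP is present, so IrpC is active.
With repressor IrpC bound, *vorB* is not transcribed.
So VorB is not produced.
Cellobiose is absent, so TorB is active.
Malonate is absent, so DulT is active.
With repressor DulT bound, *oxaJ* is not transcribed.
So OxaJ is not produced.
Required activator VorB is absent, so *velW* is not transcribed.
→ *velW* is OFF.
Autoinducer-2 is present, so VorV is inactive.
Zn²⁺ is absent, so QilA is active.
With repressor QilA bound, *ulmB* is not transcribed.
So UlmB is not produced.
With no repressor bound, *lutA* is transcribed.
→ *lutA* is ON.
Cu²⁺ is present, so JalS is active.
No repressor is bound and JalS is active, so *haxL* is transcribed.
→ *haxL* is ON.
2 of the 5 genes are transcribed.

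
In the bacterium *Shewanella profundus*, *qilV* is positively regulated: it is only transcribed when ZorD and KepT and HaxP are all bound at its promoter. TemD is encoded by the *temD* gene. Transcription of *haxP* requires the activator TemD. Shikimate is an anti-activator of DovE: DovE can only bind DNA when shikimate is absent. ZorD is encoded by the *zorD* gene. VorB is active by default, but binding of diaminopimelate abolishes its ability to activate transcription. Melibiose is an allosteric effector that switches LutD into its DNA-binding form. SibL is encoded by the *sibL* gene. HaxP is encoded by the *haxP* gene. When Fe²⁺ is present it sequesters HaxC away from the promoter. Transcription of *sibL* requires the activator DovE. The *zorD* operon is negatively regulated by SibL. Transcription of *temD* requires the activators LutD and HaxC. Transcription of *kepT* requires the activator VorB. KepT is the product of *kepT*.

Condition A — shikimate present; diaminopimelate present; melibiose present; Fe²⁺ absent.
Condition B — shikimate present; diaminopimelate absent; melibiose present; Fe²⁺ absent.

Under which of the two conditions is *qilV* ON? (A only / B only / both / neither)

B only

Condition A:
Shikimate is present, so DovE is inactive.
Required activator DovE is absent, so *sibL* is not transcribed.
So SibL is not produced.
With no repressor bound, *zorD* is transcribed.
So ZorD is produced and active.
Diaminopimelate is present, so VorB is inactive.
Required activator VorB is absent, so *kepT* is not transcribed.
So KepT is not produced.
Melibiose is present, so LutD is active.
Fe²⁺ is absent, so HaxC is active.
No repressor is bound and LutD and HaxC are active, so *temD* is transcribed.
So TemD is produced and active.
No repressor is bound and TemD is active, so *haxP* is transcribed.
So HaxP is produced and active.
Required activator KepT is absent, so *qilV* is not transcribed.
→ *qilV* is OFF in A.
Condition B:
Shikimate is present, so DovE is inactive.
Required activator DovE is absent, so *sibL* is not transcribed.
So SibL is not produced.
With no repressor bound, *zorD* is transcribed.
So ZorD is produced and active.
Diaminopimelate is absent, so VorB is active.
No repressor is bound and VorB is active, so *kepT* is transcribed.
So KepT is produced and active.
Melibiose is present, so LutD is active.
Fe²⁺ is absent, so HaxC is active.
No repressor is bound and LutD and HaxC are active, so *temD* is transcribed.
So TemD is produced and active.
No repressor is bound and TemD is active, so *haxP* is transcribed.
So HaxP is produced and active.
No repressor is bound and ZorD and KepT and HaxP are active, so *qilV* is transcribed.
→ *qilV* is ON in B.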